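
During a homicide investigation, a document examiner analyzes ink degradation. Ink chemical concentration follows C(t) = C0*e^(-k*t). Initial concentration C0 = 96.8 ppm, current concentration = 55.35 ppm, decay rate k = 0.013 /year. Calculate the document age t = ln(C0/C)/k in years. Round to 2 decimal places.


Document age estimation:
C0/C = 96.8 / 55.35 = 1.748871
ln(C0/C) = 0.55897
t = 0.55897 / 0.013 = 43.00 years

43.00


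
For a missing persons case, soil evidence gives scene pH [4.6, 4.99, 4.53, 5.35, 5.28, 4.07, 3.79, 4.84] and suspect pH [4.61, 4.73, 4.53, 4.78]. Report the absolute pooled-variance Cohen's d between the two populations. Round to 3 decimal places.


Pooled-variance Cohen's d for soil pH comparison:
Scene mean = 37.45 / 8 = 4.68125
Suspect mean = 18.65 / 4 = 4.6625
Scene sample variance s_s^2 = 0.303384
Suspect sample variance s_c^2 = 0.012892
Pooled variance = ((n_s-1)*s_s^2 + (n_c-1)*s_c^2) / (n_s + n_c - 2) = 0.216236
Pooled SD = sqrt(0.216236) = 0.465012
Mean difference = 0.01875
|d| = |0.01875| / 0.465012 = 0.040

0.040


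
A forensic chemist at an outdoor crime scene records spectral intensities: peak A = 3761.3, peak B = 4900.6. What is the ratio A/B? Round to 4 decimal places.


Spectral peak ratio:
Peak A = 3761.3 counts
Peak B = 4900.6 counts
Ratio = 3761.3 / 4900.6 = 0.7675

0.7675


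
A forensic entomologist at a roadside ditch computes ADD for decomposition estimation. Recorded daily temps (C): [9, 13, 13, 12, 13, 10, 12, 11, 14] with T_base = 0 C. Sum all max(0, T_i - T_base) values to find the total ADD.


Computing ADD day by day:
Day 1: max(0, 9 - 0) = 9
Day 2: max(0, 13 - 0) = 13
Day 3: max(0, 13 - 0) = 13
Day 4: max(0, 12 - 0) = 12
Day 5: max(0, 13 - 0) = 13
Day 6: max(0, 10 - 0) = 10
Day 7: max(0, 12 - 0) = 12
Day 8: max(0, 11 - 0) = 11
Day 9: max(0, 14 - 0) = 14
Total ADD = 107

107


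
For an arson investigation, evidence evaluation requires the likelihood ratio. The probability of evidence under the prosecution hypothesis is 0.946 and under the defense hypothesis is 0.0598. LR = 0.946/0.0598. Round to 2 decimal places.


Likelihood ratio calculation:
LR = P(E|Hp) / P(E|Hd)
LR = 0.946 / 0.0598
LR = 15.82

15.82


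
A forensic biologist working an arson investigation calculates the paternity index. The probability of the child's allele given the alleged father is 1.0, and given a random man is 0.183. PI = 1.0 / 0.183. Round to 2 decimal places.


Paternity Index calculation:
PI = P(allele|father) / P(allele|random)
PI = 1.0 / 0.183
PI = 5.46

5.46


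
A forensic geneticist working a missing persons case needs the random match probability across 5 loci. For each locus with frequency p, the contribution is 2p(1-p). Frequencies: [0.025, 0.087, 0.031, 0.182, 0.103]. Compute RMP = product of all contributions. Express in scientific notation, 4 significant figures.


Computing RMP for 5 loci:
Locus 1: 2 * 0.025 * 0.975 = 0.04875
Locus 2: 2 * 0.087 * 0.913 = 0.158862
Locus 3: 2 * 0.031 * 0.969 = 0.060078
Locus 4: 2 * 0.182 * 0.818 = 0.297752
Locus 5: 2 * 0.103 * 0.897 = 0.184782
RMP = 2.560e-05

2.560e-05


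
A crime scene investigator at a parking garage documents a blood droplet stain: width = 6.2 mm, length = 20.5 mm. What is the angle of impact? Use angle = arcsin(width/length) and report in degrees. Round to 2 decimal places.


Blood spatter impact angle calculation:
width / length = 6.2 / 20.5 = 0.302439
angle = arcsin(0.302439)
angle = 17.60 degrees

17.60


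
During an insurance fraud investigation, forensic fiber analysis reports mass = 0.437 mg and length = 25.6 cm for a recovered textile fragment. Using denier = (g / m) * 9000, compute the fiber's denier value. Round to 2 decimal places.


Denier calculation:
Mass in grams = 0.437 mg / 1000 = 0.000437 g
Length in meters = 25.6 cm / 100 = 0.256 m
Linear density = mass / length = 0.000437 / 0.256 = 0.00170703 g/m
Denier = (g/m) * 9000 = 0.00170703 * 9000 = 15.36

15.36


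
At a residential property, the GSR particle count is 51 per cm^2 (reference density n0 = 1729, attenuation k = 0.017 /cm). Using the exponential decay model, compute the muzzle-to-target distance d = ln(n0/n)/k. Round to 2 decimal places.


GSR distance calculation:
n0/n = 1729 / 51 = 33.901961
ln(n0/n) = 3.523473
d = 3.523473 / 0.017 = 207.26 cm

207.26


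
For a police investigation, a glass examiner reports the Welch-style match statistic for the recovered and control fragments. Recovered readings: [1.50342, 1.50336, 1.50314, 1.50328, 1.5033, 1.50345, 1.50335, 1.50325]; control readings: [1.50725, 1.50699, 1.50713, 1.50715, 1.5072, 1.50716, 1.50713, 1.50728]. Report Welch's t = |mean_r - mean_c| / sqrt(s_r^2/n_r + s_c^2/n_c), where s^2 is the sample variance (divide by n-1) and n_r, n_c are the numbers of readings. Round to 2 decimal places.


Welch's t-criterion for glass RI comparison:
Recovered mean = sum / n_r = 12.02655 / 8 = 1.5033188
Control mean = sum / n_c = 12.05729 / 8 = 1.5071613
Recovered sample variance s_r^2 = 9.8125e-09
Control sample variance s_c^2 = 7.84107e-09
Welch SE (unpooled) = sqrt(s_r^2/n_r + s_c^2/n_c) = sqrt(1.22656e-09 + 9.80134e-10) = sqrt(2.20669e-09) = 4.69754e-05
|mean_r - mean_c| = 0.0038425
t = 0.0038425 / 4.69754e-05 = 81.80

81.80


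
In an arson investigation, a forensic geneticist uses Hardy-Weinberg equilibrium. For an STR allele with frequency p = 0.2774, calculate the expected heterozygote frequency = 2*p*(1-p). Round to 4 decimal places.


Hardy-Weinberg heterozygote frequency:
q = 1 - p = 1 - 0.2774 = 0.7226
2pq = 2 * 0.2774 * 0.7226 = 0.4009

0.4009


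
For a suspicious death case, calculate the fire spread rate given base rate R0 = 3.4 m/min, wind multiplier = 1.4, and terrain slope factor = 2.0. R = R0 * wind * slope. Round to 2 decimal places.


Fire spread rate calculation:
R = R0 * wind_factor * slope_factor
= 3.4 * 1.4 * 2.0
= 4.76 * 2.0
= 9.52 m/min

9.52


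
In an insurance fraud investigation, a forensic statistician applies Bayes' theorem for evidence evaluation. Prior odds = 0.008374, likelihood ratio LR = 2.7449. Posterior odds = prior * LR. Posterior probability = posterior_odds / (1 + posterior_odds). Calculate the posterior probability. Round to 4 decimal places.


Bayesian evidence evaluation:
Posterior odds = prior_odds * LR = 0.008374 * 2.7449 = 0.02298579
Posterior probability = posterior_odds / (1 + posterior_odds)
= 0.02298579 / (1 + 0.02298579)
= 0.02298579 / 1.02298579
= 0.0225

0.0225


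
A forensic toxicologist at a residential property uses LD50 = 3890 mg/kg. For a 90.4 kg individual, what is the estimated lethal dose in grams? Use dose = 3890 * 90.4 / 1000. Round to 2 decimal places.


Lethal dose calculation:
Lethal dose = LD50 * body_weight / 1000
= 3890 * 90.4 / 1000
= 351656 / 1000
= 351.66 g

351.66


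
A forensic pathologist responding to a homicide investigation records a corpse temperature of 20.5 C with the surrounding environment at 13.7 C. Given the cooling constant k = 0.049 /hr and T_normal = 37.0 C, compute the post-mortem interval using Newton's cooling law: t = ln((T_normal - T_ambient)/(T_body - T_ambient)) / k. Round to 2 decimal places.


Using Newton's law of cooling:
t = ln((T_normal - T_ambient) / (T_body - T_ambient)) / k
T_normal - T_ambient = 23.3
T_body - T_ambient = 6.8
Ratio = 3.426471
ln(ratio) = 1.231531
t = 1.231531 / 0.049 = 25.13 hours

25.13


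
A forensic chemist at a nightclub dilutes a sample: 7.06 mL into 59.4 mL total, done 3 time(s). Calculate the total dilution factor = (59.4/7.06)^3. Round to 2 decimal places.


Dilution factor calculation:
Single dilution = V_total / V_sample = 59.4 / 7.06 ≈ 8.413598
Number of dilutions = 3
Total DF = (59.4 / 7.06)^3 (full precision, rounded at the end) = 595.59

595.59


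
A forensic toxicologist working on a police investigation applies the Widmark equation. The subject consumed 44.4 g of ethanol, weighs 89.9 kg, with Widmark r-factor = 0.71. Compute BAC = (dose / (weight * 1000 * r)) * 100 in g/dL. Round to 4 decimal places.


Applying the Widmark formula:
BAC = (dose_g / (body_wt * 1000 * r)) * 100
Denominator = 89.9 * 1000 * 0.71 = 63829
BAC = (44.4 / 63829) * 100
BAC = 0.0696 g/dL

0.0696


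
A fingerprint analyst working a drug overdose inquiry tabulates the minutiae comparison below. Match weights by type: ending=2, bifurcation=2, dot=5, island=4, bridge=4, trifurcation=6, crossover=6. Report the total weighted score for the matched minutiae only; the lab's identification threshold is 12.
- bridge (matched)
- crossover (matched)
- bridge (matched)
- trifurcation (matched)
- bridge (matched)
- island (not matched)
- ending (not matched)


Weighted minutiae match score:
  bridge: matched, +4 (running total 4)
  crossover: matched, +6 (running total 10)
  bridge: matched, +4 (running total 14)
  trifurcation: matched, +6 (running total 20)
  bridge: matched, +4 (running total 24)
  island: not matched, +0
  ending: not matched, +0
Total score = 24
Threshold = 12; verdict = identification

24


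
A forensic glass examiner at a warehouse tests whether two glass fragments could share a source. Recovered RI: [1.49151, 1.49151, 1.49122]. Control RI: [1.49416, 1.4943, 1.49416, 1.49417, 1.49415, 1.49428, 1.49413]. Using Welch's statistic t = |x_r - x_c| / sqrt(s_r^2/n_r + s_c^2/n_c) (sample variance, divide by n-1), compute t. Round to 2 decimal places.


Welch's t-criterion for glass RI comparison:
Recovered mean = sum / n_r = 4.47424 / 3 = 1.4914133
Control mean = sum / n_c = 10.45935 / 7 = 1.4941929
Recovered sample variance s_r^2 = 2.80333e-08
Control sample variance s_c^2 = 4.59048e-09
Welch SE (unpooled) = sqrt(s_r^2/n_r + s_c^2/n_c) = sqrt(9.34444e-09 + 6.55782e-10) = sqrt(1.00002e-08) = 0.000100001
|mean_r - mean_c| = 0.00277952
t = 0.00277952 / 0.000100001 = 27.79

27.79


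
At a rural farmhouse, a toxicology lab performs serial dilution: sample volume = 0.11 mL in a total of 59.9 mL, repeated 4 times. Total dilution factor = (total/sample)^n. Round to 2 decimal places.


Dilution factor calculation:
Single dilution = V_total / V_sample = 59.9 / 0.11 ≈ 544.545455
Number of dilutions = 4
Total DF = (59.9 / 0.11)^4 (full precision, rounded at the end) = 87929893860.39

87929893860.39


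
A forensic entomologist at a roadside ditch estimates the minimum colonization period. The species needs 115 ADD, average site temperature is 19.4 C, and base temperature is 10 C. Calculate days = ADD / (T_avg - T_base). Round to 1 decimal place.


Insect development time:
Effective temperature = avg_temp - T_base = 19.4 - 10 = 9.4 C
Days = ADD / effective_temp = 115 / 9.4 = 12.2 days

12.2


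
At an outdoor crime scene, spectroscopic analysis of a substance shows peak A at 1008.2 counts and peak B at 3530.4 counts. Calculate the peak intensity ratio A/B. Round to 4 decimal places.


Spectral peak ratio:
Peak A = 1008.2 counts
Peak B = 3530.4 counts
Ratio = 1008.2 / 3530.4 = 0.2856

0.2856


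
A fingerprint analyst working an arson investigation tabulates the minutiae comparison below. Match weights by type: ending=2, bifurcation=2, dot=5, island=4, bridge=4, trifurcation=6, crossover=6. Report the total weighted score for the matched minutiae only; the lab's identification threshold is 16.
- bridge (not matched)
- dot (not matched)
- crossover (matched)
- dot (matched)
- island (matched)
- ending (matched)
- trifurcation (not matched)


Weighted minutiae match score:
  bridge: not matched, +0
  dot: not matched, +0
  crossover: matched, +6 (running total 6)
  dot: matched, +5 (running total 11)
  island: matched, +4 (running total 15)
  ending: matched, +2 (running total 17)
  trifurcation: not matched, +0
Total score = 17
Threshold = 16; verdict = identification

17


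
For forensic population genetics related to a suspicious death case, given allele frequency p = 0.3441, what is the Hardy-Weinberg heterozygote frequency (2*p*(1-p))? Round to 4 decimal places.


Hardy-Weinberg heterozygote frequency:
q = 1 - p = 1 - 0.3441 = 0.6559
2pq = 2 * 0.3441 * 0.6559 = 0.4514

0.4514


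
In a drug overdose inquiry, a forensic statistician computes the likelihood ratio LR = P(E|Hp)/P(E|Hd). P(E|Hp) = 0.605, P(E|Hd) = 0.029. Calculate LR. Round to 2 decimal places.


Likelihood ratio calculation:
LR = P(E|Hp) / P(E|Hd)
LR = 0.605 / 0.029
LR = 20.86

20.86


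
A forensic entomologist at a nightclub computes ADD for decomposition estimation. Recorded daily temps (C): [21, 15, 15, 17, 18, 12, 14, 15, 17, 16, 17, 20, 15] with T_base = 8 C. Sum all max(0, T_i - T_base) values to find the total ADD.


Computing ADD day by day:
Day 1: max(0, 21 - 8) = 13
Day 2: max(0, 15 - 8) = 7
Day 3: max(0, 15 - 8) = 7
Day 4: max(0, 17 - 8) = 9
Day 5: max(0, 18 - 8) = 10
Day 6: max(0, 12 - 8) = 4
Day 7: max(0, 14 - 8) = 6
Day 8: max(0, 15 - 8) = 7
Day 9: max(0, 17 - 8) = 9
Day 10: max(0, 16 - 8) = 8
Day 11: max(0, 17 - 8) = 9
Day 12: max(0, 20 - 8) = 12
Day 13: max(0, 15 - 8) = 7
Total ADD = 108

108


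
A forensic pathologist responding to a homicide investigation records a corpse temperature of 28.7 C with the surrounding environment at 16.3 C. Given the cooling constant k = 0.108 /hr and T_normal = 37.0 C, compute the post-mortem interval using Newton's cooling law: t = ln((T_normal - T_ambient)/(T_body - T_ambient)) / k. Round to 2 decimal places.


Using Newton's law of cooling:
t = ln((T_normal - T_ambient) / (T_body - T_ambient)) / k
T_normal - T_ambient = 20.7
T_body - T_ambient = 12.4
Ratio = 1.669355
ln(ratio) = 0.512437
t = 0.512437 / 0.108 = 4.74 hours

4.74


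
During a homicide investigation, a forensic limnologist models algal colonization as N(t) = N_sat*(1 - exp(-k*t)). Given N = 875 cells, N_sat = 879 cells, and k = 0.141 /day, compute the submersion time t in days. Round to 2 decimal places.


PMSI from diatom colonization curve:
N / N_sat = 875 / 879 = 0.995449
1 - N/N_sat = 0.004551
ln(1 - N/N_sat) = -5.392408
t = -ln(1 - N/N_sat) / k = -(-5.392408) / 0.141 = 38.24 days

38.24


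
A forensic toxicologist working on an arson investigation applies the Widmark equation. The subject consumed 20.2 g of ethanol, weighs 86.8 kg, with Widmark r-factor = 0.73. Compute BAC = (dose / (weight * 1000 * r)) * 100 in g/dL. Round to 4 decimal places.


Applying the Widmark formula:
BAC = (dose_g / (body_wt * 1000 * r)) * 100
Denominator = 86.8 * 1000 * 0.73 = 63364
BAC = (20.2 / 63364) * 100
BAC = 0.0319 g/dL

0.0319


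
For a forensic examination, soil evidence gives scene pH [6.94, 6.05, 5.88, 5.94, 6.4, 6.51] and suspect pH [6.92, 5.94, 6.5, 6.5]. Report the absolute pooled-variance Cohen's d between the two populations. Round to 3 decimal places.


Pooled-variance Cohen's d for soil pH comparison:
Scene mean = 37.72 / 6 = 6.286667
Suspect mean = 25.86 / 4 = 6.465
Scene sample variance s_s^2 = 0.166227
Suspect sample variance s_c^2 = 0.1617
Pooled variance = ((n_s-1)*s_s^2 + (n_c-1)*s_c^2) / (n_s + n_c - 2) = 0.164529
Pooled SD = sqrt(0.164529) = 0.405622
Mean difference = -0.178333
|d| = |-0.178333| / 0.405622 = 0.440

0.440


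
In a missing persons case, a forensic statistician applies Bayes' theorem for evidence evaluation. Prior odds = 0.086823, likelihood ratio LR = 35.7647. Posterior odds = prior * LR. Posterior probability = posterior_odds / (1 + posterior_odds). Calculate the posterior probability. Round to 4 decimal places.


Bayesian evidence evaluation:
Posterior odds = prior_odds * LR = 0.086823 * 35.7647 = 3.105199
Posterior probability = posterior_odds / (1 + posterior_odds)
= 3.105199 / (1 + 3.105199)
= 3.105199 / 4.105199
= 0.7564

0.7564


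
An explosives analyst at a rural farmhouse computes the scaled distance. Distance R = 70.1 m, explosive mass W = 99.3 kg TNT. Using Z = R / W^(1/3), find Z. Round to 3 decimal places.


Scaled distance calculation:
W^(1/3) = 99.3^(1/3) = 4.630733
Z = R / W^(1/3) = 70.1 / 4.630733
Z = 15.138 m/kg^(1/3)

15.138


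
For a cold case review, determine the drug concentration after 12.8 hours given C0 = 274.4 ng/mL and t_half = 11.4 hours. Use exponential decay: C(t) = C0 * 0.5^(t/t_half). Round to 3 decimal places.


Drug concentration decay:
Number of half-lives = t / t_half = 12.8 / 11.4 = 1.122807
Decay factor = 0.5^1.122807 = 0.45919951
C(t) = 274.4 * 0.45919951 = 126.004 ng/mL

126.004


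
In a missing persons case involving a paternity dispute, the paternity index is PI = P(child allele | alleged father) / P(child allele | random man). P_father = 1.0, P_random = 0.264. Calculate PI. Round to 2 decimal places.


Paternity Index calculation:
PI = P(allele|father) / P(allele|random)
PI = 1.0 / 0.264
PI = 3.79

3.79


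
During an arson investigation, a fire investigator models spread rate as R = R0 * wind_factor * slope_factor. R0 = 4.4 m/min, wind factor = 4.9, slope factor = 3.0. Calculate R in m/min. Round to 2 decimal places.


Fire spread rate calculation:
R = R0 * wind_factor * slope_factor
= 4.4 * 4.9 * 3.0
= 21.56 * 3.0
= 64.68 m/min

64.68


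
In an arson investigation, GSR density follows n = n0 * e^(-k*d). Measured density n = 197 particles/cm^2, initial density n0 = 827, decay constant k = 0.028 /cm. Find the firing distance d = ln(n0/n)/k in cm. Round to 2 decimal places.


GSR distance calculation:
n0/n = 827 / 197 = 4.19797
ln(n0/n) = 1.434601
d = 1.434601 / 0.028 = 51.24 cm

51.24


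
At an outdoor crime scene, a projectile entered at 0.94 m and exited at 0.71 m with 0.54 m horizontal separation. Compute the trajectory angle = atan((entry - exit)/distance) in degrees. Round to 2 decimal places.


Bullet trajectory angle:
Height difference = 0.94 - 0.71 = 0.23 m
angle = atan(0.23 / 0.54)
angle = atan(0.425926)
angle = 23.07 degrees

23.07


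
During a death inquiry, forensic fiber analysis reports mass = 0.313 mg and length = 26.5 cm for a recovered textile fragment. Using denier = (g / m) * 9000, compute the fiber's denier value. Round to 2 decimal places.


Denier calculation:
Mass in grams = 0.313 mg / 1000 = 0.000313 g
Length in meters = 26.5 cm / 100 = 0.265 m
Linear density = mass / length = 0.000313 / 0.265 = 0.00118113 g/m
Denier = (g/m) * 9000 = 0.00118113 * 9000 = 10.63

10.63


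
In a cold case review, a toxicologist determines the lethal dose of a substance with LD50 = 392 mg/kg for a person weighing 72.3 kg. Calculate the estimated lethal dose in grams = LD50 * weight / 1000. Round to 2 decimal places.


Lethal dose calculation:
Lethal dose = LD50 * body_weight / 1000
= 392 * 72.3 / 1000
= 28341.6 / 1000
= 28.34 g

28.34


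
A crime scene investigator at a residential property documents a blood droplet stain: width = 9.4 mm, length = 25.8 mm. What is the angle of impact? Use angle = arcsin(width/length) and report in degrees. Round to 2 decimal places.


Blood spatter impact angle calculation:
width / length = 9.4 / 25.8 = 0.364341
angle = arcsin(0.364341)
angle = 21.37 degrees

21.37


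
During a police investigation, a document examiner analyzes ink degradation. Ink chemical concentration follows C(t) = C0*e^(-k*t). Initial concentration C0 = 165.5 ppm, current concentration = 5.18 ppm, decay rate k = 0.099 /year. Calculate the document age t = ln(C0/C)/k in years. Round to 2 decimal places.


Document age estimation:
C0/C = 165.5 / 5.18 = 31.949807
ln(C0/C) = 3.464166
t = 3.464166 / 0.099 = 34.99 years

34.99


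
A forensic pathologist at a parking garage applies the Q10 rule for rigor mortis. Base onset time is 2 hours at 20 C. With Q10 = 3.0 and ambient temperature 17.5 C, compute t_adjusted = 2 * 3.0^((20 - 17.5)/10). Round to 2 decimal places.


Rigor mortis time adjustment:
Exponent = (T_ref - T_actual) / 10 = (20 - 17.5) / 10 = 0.25
Q10 factor = 3.0^0.25 = 1.31607
t_adjusted = 2 * 1.31607 = 2.63 hours

2.63


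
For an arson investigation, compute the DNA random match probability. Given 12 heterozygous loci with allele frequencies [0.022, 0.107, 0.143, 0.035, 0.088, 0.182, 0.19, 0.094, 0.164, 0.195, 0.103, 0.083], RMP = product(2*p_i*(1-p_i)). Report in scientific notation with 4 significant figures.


Computing RMP for 12 loci:
Locus 1: 2 * 0.022 * 0.978 = 0.043032
Locus 2: 2 * 0.107 * 0.893 = 0.191102
Locus 3: 2 * 0.143 * 0.857 = 0.245102
Locus 4: 2 * 0.035 * 0.965 = 0.06755
Locus 5: 2 * 0.088 * 0.912 = 0.160512
Locus 6: 2 * 0.182 * 0.818 = 0.297752
Locus 7: 2 * 0.19 * 0.81 = 0.3078
Locus 8: 2 * 0.094 * 0.906 = 0.170328
Locus 9: 2 * 0.164 * 0.836 = 0.274208
Locus 10: 2 * 0.195 * 0.805 = 0.31395
Locus 11: 2 * 0.103 * 0.897 = 0.184782
Locus 12: 2 * 0.083 * 0.917 = 0.152222
RMP = 8.261e-10

8.261e-10


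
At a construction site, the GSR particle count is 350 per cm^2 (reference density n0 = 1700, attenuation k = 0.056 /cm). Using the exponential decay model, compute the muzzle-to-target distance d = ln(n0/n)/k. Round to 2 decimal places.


GSR distance calculation:
n0/n = 1700 / 350 = 4.857143
ln(n0/n) = 1.58045
d = 1.58045 / 0.056 = 28.22 cm

28.22


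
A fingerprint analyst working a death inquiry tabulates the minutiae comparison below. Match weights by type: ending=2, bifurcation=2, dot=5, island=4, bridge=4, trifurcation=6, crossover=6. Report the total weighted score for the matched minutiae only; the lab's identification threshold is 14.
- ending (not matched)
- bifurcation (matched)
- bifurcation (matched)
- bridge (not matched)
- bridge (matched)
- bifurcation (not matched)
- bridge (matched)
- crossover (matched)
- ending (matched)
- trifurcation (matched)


Weighted minutiae match score:
  ending: not matched, +0
  bifurcation: matched, +2 (running total 2)
  bifurcation: matched, +2 (running total 4)
  bridge: not matched, +0
  bridge: matched, +4 (running total 8)
  bifurcation: not matched, +0
  bridge: matched, +4 (running total 12)
  crossover: matched, +6 (running total 18)
  ending: matched, +2 (running total 20)
  trifurcation: matched, +6 (running total 26)
Total score = 26
Threshold = 14; verdict = identification

26


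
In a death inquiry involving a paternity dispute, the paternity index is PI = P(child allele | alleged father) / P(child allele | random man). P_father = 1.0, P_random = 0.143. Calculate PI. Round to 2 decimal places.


Paternity Index calculation:
PI = P(allele|father) / P(allele|random)
PI = 1.0 / 0.143
PI = 6.99

6.99


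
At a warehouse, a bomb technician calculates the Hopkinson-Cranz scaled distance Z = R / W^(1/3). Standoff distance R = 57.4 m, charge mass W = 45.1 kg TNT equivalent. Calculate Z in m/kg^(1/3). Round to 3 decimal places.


Scaled distance calculation:
W^(1/3) = 45.1^(1/3) = 3.559526
Z = R / W^(1/3) = 57.4 / 3.559526
Z = 16.126 m/kg^(1/3)

16.126


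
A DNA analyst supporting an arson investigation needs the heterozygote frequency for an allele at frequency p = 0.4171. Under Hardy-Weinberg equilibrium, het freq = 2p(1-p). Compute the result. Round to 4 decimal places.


Hardy-Weinberg heterozygote frequency:
q = 1 - p = 1 - 0.4171 = 0.5829
2pq = 2 * 0.4171 * 0.5829 = 0.4863

0.4863


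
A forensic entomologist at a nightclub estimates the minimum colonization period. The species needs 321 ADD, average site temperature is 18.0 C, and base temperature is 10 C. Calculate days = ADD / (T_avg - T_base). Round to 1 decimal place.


Insect development time:
Effective temperature = avg_temp - T_base = 18.0 - 10 = 8.0 C
Days = ADD / effective_temp = 321 / 8.0 = 40.1 days

40.1


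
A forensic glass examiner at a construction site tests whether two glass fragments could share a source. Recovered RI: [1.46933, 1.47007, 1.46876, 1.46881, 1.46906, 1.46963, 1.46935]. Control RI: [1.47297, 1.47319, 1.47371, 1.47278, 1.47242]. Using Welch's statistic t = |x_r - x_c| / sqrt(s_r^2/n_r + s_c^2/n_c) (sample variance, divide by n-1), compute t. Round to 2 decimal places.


Welch's t-criterion for glass RI comparison:
Recovered mean = sum / n_r = 10.28501 / 7 = 1.4692871
Control mean = sum / n_c = 7.36507 / 5 = 1.473014
Recovered sample variance s_r^2 = 2.15557e-07
Control sample variance s_c^2 = 2.3123e-07
Welch SE (unpooled) = sqrt(s_r^2/n_r + s_c^2/n_c) = sqrt(3.07939e-08 + 4.6246e-08) = sqrt(7.70399e-08) = 0.000277561
|mean_r - mean_c| = 0.00372686
t = 0.00372686 / 0.000277561 = 13.43

13.43


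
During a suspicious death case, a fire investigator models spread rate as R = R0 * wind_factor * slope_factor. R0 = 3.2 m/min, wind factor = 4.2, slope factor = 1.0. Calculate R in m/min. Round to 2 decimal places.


Fire spread rate calculation:
R = R0 * wind_factor * slope_factor
= 3.2 * 4.2 * 1.0
= 13.44 * 1.0
= 13.44 m/min

13.44


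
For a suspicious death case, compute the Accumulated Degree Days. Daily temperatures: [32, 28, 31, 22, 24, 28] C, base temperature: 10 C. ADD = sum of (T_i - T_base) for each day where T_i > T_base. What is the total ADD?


Computing ADD day by day:
Day 1: max(0, 32 - 10) = 22
Day 2: max(0, 28 - 10) = 18
Day 3: max(0, 31 - 10) = 21
Day 4: max(0, 22 - 10) = 12
Day 5: max(0, 24 - 10) = 14
Day 6: max(0, 28 - 10) = 18
Total ADD = 105

105


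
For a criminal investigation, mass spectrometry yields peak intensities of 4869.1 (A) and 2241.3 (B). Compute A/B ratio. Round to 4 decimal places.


Spectral peak ratio:
Peak A = 4869.1 counts
Peak B = 2241.3 counts
Ratio = 4869.1 / 2241.3 = 2.1724

2.1724


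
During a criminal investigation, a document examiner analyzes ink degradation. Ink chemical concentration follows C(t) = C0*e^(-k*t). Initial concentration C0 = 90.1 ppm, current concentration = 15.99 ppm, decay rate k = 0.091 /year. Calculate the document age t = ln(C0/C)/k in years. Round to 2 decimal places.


Document age estimation:
C0/C = 90.1 / 15.99 = 5.634772
ln(C0/C) = 1.728957
t = 1.728957 / 0.091 = 19.00 years

19.00


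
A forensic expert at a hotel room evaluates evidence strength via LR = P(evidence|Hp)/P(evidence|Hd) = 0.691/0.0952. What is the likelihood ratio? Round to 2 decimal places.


Likelihood ratio calculation:
LR = P(E|Hp) / P(E|Hd)
LR = 0.691 / 0.0952
LR = 7.26

7.26


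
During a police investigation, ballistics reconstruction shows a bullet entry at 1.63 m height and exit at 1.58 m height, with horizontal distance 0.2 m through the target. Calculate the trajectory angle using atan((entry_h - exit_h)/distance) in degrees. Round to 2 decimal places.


Bullet trajectory angle:
Height difference = 1.63 - 1.58 = 0.05 m
angle = atan(0.05 / 0.2)
angle = atan(0.25)
angle = 14.04 degrees

14.04


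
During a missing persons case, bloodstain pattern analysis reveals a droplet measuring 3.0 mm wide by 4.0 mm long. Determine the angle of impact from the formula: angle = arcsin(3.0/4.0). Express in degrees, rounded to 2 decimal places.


Blood spatter impact angle calculation:
width / length = 3.0 / 4.0 = 0.75
angle = arcsin(0.75)
angle = 48.59 degrees

48.59


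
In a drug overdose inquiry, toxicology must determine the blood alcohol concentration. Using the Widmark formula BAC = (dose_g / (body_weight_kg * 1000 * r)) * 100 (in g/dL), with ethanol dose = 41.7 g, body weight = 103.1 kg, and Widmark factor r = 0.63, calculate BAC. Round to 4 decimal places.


Applying the Widmark formula:
BAC = (dose_g / (body_wt * 1000 * r)) * 100
Denominator = 103.1 * 1000 * 0.63 = 64953
BAC = (41.7 / 64953) * 100
BAC = 0.0642 g/dL

0.0642


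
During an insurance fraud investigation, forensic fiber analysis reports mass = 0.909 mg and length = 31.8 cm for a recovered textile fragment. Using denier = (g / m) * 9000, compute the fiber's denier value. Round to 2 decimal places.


Denier calculation:
Mass in grams = 0.909 mg / 1000 = 0.000909 g
Length in meters = 31.8 cm / 100 = 0.318 m
Linear density = mass / length = 0.000909 / 0.318 = 0.00285849 g/m
Denier = (g/m) * 9000 = 0.00285849 * 9000 = 25.73

25.73


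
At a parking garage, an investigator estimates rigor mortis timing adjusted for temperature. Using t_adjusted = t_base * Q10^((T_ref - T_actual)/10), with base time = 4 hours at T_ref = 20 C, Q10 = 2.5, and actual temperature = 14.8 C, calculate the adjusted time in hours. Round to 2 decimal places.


Rigor mortis time adjustment:
Exponent = (T_ref - T_actual) / 10 = (20 - 14.8) / 10 = 0.52
Q10 factor = 2.5^0.52 = 1.61038
t_adjusted = 4 * 1.61038 = 6.44 hours

6.44


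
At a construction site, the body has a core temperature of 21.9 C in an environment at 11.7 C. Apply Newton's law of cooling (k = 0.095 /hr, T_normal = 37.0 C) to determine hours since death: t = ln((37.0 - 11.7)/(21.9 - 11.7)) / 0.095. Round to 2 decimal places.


Using Newton's law of cooling:
t = ln((T_normal - T_ambient) / (T_body - T_ambient)) / k
T_normal - T_ambient = 25.3
T_body - T_ambient = 10.2
Ratio = 2.480392
ln(ratio) = 0.908417
t = 0.908417 / 0.095 = 9.56 hours

9.56


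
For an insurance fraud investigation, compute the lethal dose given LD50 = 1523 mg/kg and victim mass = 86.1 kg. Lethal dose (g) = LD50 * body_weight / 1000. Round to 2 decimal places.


Lethal dose calculation:
Lethal dose = LD50 * body_weight / 1000
= 1523 * 86.1 / 1000
= 131130.3 / 1000
= 131.13 g

131.13


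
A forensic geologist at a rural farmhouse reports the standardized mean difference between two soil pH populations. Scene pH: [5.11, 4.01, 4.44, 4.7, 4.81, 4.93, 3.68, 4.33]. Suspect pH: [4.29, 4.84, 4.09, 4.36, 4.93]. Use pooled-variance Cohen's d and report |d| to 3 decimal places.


Pooled-variance Cohen's d for soil pH comparison:
Scene mean = 36.01 / 8 = 4.50125
Suspect mean = 22.51 / 5 = 4.502
Scene sample variance s_s^2 = 0.234012
Suspect sample variance s_c^2 = 0.13307
Pooled variance = ((n_s-1)*s_s^2 + (n_c-1)*s_c^2) / (n_s + n_c - 2) = 0.197306
Pooled SD = sqrt(0.197306) = 0.444191
Mean difference = -0.00075
|d| = |-0.00075| / 0.444191 = 0.002

0.002


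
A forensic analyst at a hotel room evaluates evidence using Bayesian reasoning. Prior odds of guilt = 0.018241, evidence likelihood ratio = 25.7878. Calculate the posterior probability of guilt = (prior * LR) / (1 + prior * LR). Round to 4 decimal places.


Bayesian evidence evaluation:
Posterior odds = prior_odds * LR = 0.018241 * 25.7878 = 0.4703953
Posterior probability = posterior_odds / (1 + posterior_odds)
= 0.4703953 / (1 + 0.4703953)
= 0.4703953 / 1.4703953
= 0.3199

0.3199


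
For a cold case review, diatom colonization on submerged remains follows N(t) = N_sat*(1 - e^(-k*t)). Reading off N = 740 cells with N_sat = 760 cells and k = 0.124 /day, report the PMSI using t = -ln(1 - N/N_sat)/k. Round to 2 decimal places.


PMSI from diatom colonization curve:
N / N_sat = 740 / 760 = 0.973684
1 - N/N_sat = 0.026316
ln(1 - N/N_sat) = -3.637578
t = -ln(1 - N/N_sat) / k = -(-3.637578) / 0.124 = 29.34 days

29.34


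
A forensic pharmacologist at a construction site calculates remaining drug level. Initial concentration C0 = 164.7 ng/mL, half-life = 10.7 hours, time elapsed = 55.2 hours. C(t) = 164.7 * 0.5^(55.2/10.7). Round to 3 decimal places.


Drug concentration decay:
Number of half-lives = t / t_half = 55.2 / 10.7 = 5.158879
Decay factor = 0.5^5.158879 = 0.02799127
C(t) = 164.7 * 0.02799127 = 4.610 ng/mL

4.610


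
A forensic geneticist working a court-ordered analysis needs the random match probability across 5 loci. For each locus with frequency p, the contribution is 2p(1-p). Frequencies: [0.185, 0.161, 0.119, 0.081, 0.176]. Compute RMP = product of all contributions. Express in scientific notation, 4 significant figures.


Computing RMP for 5 loci:
Locus 1: 2 * 0.185 * 0.815 = 0.30155
Locus 2: 2 * 0.161 * 0.839 = 0.270158
Locus 3: 2 * 0.119 * 0.881 = 0.209678
Locus 4: 2 * 0.081 * 0.919 = 0.148878
Locus 5: 2 * 0.176 * 0.824 = 0.290048
RMP = 7.376e-04

7.376e-04


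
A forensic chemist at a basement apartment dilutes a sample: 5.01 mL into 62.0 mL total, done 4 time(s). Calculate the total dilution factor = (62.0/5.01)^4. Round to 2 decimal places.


Dilution factor calculation:
Single dilution = V_total / V_sample = 62.0 / 5.01 ≈ 12.37525
Number of dilutions = 4
Total DF = (62.0 / 5.01)^4 (full precision, rounded at the end) = 23453.94

23453.94


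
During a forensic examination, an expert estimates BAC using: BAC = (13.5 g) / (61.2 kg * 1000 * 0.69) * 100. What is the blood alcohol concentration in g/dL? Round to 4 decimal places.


Applying the Widmark formula:
BAC = (dose_g / (body_wt * 1000 * r)) * 100
Denominator = 61.2 * 1000 * 0.69 = 42228
BAC = (13.5 / 42228) * 100
BAC = 0.0320 g/dL

0.0320


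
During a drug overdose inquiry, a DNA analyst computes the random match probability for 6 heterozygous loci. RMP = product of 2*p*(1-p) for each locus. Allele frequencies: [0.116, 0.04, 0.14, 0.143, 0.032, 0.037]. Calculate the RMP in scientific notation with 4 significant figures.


Computing RMP for 6 loci:
Locus 1: 2 * 0.116 * 0.884 = 0.205088
Locus 2: 2 * 0.04 * 0.96 = 0.0768
Locus 3: 2 * 0.14 * 0.86 = 0.2408
Locus 4: 2 * 0.143 * 0.857 = 0.245102
Locus 5: 2 * 0.032 * 0.968 = 0.061952
Locus 6: 2 * 0.037 * 0.963 = 0.071262
RMP = 4.104e-06

4.104e-06


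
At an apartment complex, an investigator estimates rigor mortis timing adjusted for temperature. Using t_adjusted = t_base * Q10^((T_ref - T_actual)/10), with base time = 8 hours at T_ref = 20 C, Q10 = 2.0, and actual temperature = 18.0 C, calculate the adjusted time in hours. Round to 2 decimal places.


Rigor mortis time adjustment:
Exponent = (T_ref - T_actual) / 10 = (20 - 18.0) / 10 = 0.2
Q10 factor = 2.0^0.2 = 1.1487
t_adjusted = 8 * 1.1487 = 9.19 hours

9.19


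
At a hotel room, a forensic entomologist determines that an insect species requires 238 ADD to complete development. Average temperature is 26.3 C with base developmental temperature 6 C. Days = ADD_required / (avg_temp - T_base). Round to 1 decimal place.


Insect development time:
Effective temperature = avg_temp - T_base = 26.3 - 6 = 20.3 C
Days = ADD / effective_temp = 238 / 20.3 = 11.7 days

11.7


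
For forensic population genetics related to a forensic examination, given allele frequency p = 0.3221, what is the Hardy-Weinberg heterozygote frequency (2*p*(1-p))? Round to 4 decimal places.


Hardy-Weinberg heterozygote frequency:
q = 1 - p = 1 - 0.3221 = 0.6779
2pq = 2 * 0.3221 * 0.6779 = 0.4367

0.4367


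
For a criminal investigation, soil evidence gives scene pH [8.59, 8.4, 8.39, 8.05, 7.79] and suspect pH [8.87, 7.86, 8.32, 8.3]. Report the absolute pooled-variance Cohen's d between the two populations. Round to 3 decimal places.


Pooled-variance Cohen's d for soil pH comparison:
Scene mean = 41.22 / 5 = 8.244
Suspect mean = 33.35 / 4 = 8.3375
Scene sample variance s_s^2 = 0.10228
Suspect sample variance s_c^2 = 0.171092
Pooled variance = ((n_s-1)*s_s^2 + (n_c-1)*s_c^2) / (n_s + n_c - 2) = 0.131771
Pooled SD = sqrt(0.131771) = 0.363003
Mean difference = -0.0935
|d| = |-0.0935| / 0.363003 = 0.258

0.258


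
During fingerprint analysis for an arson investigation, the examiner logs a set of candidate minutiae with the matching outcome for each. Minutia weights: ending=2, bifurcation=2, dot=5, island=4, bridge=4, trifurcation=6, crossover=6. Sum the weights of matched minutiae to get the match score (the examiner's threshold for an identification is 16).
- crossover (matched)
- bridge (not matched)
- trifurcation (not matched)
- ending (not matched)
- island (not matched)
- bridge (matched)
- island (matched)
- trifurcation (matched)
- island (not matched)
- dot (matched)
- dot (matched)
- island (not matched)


Weighted minutiae match score:
  crossover: matched, +6 (running total 6)
  bridge: not matched, +0
  trifurcation: not matched, +0
  ending: not matched, +0
  island: not matched, +0
  bridge: matched, +4 (running total 10)
  island: matched, +4 (running total 14)
  trifurcation: matched, +6 (running total 20)
  island: not matched, +0
  dot: matched, +5 (running total 25)
  dot: matched, +5 (running total 30)
  island: not matched, +0
Total score = 30
Threshold = 16; verdict = identification

30


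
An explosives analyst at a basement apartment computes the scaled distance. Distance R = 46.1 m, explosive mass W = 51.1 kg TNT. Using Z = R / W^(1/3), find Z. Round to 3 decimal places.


Scaled distance calculation:
W^(1/3) = 51.1^(1/3) = 3.710852
Z = R / W^(1/3) = 46.1 / 3.710852
Z = 12.423 m/kg^(1/3)

12.423


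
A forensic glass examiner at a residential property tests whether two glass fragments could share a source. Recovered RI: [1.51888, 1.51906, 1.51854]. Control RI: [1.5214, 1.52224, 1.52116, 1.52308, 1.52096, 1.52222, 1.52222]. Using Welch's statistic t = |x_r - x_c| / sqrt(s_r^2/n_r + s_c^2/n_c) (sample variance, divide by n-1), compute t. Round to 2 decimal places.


Welch's t-criterion for glass RI comparison:
Recovered mean = sum / n_r = 4.55648 / 3 = 1.5188267
Control mean = sum / n_c = 10.65328 / 7 = 1.5218971
Recovered sample variance s_r^2 = 6.97333e-08
Control sample variance s_c^2 = 5.65657e-07
Welch SE (unpooled) = sqrt(s_r^2/n_r + s_c^2/n_c) = sqrt(2.32444e-08 + 8.08082e-08) = sqrt(1.04053e-07) = 0.000322572
|mean_r - mean_c| = 0.00307048
t = 0.00307048 / 0.000322572 = 9.52

9.52


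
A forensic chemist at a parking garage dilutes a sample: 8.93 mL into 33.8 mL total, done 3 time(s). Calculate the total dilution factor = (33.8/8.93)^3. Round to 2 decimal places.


Dilution factor calculation:
Single dilution = V_total / V_sample = 33.8 / 8.93 ≈ 3.784994
Number of dilutions = 3
Total DF = (33.8 / 8.93)^3 (full precision, rounded at the end) = 54.22

54.22


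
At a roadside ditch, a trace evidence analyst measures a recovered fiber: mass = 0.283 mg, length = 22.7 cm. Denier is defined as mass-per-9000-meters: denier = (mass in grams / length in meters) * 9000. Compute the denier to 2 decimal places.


Denier calculation:
Mass in grams = 0.283 mg / 1000 = 0.000283 g
Length in meters = 22.7 cm / 100 = 0.227 m
Linear density = mass / length = 0.000283 / 0.227 = 0.0012467 g/m
Denier = (g/m) * 9000 = 0.0012467 * 9000 = 11.22

11.22


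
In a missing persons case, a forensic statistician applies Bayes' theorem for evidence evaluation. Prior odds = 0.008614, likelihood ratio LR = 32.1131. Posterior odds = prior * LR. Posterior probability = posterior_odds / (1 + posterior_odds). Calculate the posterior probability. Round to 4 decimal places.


Bayesian evidence evaluation:
Posterior odds = prior_odds * LR = 0.008614 * 32.1131 = 0.2766222
Posterior probability = posterior_odds / (1 + posterior_odds)
= 0.2766222 / (1 + 0.2766222)
= 0.2766222 / 1.2766222
= 0.2167

0.2167


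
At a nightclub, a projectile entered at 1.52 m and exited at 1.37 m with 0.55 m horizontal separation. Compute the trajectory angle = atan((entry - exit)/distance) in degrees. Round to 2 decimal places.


Bullet trajectory angle:
Height difference = 1.52 - 1.37 = 0.15 m
angle = atan(0.15 / 0.55)
angle = atan(0.272727)
angle = 15.26 degrees

15.26


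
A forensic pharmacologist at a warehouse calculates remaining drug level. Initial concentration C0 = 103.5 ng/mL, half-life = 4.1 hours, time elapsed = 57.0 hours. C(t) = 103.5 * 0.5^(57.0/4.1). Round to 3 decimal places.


Drug concentration decay:
Number of half-lives = t / t_half = 57.0 / 4.1 = 13.902439
Decay factor = 0.5^13.902439 = 0.00006531
C(t) = 103.5 * 0.00006531 = 0.007 ng/mL

0.007


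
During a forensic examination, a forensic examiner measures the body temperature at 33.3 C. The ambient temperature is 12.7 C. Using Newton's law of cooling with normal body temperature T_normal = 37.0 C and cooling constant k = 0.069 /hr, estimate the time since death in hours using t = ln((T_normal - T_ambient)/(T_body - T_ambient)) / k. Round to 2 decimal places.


Using Newton's law of cooling:
t = ln((T_normal - T_ambient) / (T_body - T_ambient)) / k
T_normal - T_ambient = 24.3
T_body - T_ambient = 20.6
Ratio = 1.179612
ln(ratio) = 0.165186
t = 0.165186 / 0.069 = 2.39 hours

2.39


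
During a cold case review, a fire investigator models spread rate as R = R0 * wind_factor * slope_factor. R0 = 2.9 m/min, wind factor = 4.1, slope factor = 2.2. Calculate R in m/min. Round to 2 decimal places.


Fire spread rate calculation:
R = R0 * wind_factor * slope_factor
= 2.9 * 4.1 * 2.2
= 11.89 * 2.2
= 26.16 m/min

26.16
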